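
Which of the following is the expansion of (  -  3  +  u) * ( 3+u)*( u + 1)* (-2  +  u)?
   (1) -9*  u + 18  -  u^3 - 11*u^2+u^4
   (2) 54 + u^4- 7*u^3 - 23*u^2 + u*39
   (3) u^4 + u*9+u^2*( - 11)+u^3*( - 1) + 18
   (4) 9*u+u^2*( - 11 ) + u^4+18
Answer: 3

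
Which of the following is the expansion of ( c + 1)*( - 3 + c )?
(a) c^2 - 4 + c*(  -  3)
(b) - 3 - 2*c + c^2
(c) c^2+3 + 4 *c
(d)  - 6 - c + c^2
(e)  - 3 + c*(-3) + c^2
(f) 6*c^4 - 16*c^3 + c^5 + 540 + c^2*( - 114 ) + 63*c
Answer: b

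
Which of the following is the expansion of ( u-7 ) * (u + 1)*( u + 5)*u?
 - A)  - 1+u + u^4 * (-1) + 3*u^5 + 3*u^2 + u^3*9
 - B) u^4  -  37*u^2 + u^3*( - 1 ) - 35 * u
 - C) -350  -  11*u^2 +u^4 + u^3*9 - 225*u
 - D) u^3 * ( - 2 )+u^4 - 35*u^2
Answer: B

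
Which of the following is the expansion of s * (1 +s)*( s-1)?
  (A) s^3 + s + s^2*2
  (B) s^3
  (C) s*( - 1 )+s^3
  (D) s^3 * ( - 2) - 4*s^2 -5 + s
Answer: C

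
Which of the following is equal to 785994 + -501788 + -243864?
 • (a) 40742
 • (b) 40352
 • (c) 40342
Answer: c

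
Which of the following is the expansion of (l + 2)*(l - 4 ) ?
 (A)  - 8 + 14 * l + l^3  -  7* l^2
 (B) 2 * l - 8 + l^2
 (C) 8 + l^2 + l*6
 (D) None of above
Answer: D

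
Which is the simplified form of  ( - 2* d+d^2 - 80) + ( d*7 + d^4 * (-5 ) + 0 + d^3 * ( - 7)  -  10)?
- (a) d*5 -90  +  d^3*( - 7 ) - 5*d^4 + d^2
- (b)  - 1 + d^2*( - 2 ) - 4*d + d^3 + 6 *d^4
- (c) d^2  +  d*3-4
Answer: a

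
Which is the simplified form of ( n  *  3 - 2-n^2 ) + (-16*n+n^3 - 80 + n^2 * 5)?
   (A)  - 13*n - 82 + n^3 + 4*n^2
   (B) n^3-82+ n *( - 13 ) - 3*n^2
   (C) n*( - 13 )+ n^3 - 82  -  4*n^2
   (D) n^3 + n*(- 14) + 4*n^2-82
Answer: A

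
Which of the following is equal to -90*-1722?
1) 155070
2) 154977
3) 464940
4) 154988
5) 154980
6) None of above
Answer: 5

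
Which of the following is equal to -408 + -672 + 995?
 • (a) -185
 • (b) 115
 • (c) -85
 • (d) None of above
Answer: c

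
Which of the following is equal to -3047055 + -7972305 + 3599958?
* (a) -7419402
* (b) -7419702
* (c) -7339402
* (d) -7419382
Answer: a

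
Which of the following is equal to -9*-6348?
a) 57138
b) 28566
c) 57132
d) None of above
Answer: c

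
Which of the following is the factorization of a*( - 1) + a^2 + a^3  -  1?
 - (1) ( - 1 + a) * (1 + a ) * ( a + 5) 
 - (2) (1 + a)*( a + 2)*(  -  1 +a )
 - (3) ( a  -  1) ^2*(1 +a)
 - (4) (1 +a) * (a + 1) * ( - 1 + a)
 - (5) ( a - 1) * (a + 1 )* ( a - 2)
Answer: 4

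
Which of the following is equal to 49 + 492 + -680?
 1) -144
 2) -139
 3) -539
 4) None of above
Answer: 2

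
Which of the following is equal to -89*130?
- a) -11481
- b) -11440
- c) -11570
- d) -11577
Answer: c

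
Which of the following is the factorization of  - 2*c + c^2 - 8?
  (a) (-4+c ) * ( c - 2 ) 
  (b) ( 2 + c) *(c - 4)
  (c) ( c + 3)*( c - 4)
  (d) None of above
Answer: b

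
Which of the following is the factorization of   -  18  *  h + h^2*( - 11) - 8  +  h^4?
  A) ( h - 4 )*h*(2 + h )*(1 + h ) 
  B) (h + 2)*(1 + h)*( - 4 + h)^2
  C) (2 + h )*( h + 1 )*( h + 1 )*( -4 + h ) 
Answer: C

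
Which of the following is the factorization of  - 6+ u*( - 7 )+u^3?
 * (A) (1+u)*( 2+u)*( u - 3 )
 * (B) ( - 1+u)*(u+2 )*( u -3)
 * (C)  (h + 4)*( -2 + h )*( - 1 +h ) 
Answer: A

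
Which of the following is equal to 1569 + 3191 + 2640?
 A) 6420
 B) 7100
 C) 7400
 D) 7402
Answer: C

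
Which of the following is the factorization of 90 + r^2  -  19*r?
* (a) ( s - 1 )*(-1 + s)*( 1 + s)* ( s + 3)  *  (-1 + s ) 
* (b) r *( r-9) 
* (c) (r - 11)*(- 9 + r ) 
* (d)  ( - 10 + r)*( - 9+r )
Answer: d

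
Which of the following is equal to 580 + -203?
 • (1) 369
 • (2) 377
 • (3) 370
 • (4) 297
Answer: 2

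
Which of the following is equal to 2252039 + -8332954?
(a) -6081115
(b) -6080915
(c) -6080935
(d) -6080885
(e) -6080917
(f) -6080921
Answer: b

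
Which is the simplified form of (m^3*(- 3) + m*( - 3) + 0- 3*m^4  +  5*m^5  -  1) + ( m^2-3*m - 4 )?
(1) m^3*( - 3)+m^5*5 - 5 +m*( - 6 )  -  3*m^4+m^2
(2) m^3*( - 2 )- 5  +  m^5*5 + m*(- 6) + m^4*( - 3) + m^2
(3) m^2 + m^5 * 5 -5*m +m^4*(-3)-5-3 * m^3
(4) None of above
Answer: 1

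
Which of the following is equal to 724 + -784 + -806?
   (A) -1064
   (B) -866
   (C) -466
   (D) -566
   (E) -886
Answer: B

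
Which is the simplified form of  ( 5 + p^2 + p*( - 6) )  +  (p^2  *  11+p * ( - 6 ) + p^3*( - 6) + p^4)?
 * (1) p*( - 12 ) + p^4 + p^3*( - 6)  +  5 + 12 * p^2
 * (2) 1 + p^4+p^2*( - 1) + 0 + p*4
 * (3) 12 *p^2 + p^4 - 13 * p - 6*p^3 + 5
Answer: 1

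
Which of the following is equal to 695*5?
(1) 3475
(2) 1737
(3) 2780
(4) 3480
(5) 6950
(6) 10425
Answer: 1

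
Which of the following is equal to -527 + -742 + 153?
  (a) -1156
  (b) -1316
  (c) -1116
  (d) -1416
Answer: c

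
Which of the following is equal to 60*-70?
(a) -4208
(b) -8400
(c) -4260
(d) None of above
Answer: d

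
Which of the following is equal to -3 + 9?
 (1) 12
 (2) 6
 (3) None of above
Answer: 2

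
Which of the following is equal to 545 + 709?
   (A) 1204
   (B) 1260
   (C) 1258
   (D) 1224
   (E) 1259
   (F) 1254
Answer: F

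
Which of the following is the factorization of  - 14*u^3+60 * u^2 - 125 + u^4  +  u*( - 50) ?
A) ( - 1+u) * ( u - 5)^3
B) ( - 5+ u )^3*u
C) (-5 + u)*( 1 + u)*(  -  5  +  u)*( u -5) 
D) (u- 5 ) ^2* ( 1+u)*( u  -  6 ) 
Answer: C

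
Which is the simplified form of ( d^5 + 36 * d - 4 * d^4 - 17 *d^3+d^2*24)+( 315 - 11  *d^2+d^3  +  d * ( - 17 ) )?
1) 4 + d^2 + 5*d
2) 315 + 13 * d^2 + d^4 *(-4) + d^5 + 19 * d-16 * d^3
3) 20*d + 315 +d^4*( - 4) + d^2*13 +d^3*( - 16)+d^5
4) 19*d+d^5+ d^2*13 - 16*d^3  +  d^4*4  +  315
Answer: 2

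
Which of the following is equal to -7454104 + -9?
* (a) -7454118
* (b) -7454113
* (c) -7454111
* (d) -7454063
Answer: b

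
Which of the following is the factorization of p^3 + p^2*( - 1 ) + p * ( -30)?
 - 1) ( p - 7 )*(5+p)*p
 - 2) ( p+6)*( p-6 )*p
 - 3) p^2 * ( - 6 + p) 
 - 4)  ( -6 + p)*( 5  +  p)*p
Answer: 4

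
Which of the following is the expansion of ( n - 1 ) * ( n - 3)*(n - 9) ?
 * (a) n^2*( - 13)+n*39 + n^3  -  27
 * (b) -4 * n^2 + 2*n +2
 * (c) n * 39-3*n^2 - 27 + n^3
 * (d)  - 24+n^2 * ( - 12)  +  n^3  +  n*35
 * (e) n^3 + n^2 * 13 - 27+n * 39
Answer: a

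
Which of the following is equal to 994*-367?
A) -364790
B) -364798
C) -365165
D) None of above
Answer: B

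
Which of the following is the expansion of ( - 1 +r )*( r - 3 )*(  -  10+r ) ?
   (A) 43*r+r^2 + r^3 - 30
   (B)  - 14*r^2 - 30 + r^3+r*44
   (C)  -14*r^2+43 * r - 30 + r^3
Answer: C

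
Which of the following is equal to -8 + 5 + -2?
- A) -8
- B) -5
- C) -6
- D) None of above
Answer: B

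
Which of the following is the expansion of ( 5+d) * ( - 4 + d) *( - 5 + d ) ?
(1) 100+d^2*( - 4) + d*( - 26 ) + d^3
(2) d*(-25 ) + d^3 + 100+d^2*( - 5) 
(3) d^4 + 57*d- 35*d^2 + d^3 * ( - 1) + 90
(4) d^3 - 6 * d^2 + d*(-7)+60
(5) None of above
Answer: 5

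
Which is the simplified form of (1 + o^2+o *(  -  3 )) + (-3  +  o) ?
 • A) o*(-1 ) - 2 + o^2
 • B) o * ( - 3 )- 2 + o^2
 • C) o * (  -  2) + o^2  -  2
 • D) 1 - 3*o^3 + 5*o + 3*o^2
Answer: C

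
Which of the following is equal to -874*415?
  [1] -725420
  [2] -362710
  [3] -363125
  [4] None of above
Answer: 2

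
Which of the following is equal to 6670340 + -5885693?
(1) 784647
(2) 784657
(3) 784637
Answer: 1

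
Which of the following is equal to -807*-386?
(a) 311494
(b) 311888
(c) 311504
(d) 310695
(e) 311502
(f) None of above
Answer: e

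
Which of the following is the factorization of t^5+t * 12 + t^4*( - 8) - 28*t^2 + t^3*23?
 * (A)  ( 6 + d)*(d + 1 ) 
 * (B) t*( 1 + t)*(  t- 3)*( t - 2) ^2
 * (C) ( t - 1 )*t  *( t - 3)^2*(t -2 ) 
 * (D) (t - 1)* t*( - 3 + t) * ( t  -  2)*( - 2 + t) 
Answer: D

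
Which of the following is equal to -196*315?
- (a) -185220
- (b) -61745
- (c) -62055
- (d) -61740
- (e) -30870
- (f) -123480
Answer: d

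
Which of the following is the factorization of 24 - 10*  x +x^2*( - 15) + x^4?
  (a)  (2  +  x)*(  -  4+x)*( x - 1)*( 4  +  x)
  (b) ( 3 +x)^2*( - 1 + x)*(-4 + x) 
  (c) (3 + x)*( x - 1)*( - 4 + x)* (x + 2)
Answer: c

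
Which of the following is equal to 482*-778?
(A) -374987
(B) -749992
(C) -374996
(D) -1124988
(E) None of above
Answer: C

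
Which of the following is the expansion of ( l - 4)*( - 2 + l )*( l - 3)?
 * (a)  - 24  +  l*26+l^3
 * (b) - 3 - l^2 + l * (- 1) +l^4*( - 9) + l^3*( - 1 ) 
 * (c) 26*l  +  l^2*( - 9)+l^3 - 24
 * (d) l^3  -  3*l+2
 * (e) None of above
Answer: c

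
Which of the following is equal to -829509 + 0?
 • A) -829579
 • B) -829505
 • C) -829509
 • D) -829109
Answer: C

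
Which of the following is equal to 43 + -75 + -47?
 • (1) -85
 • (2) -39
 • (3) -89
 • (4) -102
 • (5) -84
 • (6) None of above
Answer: 6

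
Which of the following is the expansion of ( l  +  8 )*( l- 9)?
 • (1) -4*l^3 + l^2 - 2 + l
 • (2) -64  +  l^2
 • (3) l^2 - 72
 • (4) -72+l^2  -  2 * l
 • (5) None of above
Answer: 5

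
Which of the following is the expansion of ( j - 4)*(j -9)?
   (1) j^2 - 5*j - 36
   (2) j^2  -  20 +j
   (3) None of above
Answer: 3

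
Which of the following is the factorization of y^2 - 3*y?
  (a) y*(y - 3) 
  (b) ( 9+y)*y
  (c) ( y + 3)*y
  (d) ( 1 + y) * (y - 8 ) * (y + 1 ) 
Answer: a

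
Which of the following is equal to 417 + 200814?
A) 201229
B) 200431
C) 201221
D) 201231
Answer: D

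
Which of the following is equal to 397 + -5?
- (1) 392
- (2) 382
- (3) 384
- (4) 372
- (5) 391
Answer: 1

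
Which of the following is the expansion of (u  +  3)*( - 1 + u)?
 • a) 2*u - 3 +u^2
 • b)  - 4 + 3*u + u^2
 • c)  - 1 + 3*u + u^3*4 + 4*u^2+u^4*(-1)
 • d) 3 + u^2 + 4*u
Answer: a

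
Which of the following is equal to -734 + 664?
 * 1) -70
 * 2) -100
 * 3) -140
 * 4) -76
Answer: 1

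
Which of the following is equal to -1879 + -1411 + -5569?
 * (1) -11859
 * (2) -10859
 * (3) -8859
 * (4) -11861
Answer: 3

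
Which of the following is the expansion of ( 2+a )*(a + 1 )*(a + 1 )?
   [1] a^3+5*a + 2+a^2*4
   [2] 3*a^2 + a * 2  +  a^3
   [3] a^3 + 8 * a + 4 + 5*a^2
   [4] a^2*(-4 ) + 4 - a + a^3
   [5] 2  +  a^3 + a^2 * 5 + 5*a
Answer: 1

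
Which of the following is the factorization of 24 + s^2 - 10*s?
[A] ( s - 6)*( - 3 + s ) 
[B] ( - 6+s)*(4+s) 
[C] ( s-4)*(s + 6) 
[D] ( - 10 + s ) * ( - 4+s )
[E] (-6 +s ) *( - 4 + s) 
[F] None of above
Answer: E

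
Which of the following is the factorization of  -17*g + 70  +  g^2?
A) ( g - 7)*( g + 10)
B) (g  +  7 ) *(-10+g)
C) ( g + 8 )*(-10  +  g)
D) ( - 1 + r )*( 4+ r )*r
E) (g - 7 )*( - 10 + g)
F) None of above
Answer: E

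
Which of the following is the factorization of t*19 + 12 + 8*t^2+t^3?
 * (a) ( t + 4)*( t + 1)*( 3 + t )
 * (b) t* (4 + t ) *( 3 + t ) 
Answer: a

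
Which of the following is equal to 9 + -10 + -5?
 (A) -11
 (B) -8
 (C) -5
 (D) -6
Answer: D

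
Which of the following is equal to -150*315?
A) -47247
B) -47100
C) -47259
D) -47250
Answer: D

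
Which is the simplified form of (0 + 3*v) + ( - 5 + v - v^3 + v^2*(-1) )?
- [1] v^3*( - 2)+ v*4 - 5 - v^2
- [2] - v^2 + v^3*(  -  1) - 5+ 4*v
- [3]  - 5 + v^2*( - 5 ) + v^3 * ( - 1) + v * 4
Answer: 2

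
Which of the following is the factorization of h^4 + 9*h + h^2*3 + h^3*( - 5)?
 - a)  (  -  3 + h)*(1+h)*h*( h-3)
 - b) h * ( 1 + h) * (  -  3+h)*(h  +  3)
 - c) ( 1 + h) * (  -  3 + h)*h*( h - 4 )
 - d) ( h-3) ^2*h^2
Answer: a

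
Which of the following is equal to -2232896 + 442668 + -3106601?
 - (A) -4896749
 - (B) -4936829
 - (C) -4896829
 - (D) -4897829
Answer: C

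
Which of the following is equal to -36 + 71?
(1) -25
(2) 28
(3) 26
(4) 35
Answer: 4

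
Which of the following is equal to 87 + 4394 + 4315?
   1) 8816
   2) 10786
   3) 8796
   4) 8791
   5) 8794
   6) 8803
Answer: 3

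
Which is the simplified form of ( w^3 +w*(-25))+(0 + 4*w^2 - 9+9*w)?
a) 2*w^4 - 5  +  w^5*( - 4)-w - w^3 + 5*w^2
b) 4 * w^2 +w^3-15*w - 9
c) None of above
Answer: c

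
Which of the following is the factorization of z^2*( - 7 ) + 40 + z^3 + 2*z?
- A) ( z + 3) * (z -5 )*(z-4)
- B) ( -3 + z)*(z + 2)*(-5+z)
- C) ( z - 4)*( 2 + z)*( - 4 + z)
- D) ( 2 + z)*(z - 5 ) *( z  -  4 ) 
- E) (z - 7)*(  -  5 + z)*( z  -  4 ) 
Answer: D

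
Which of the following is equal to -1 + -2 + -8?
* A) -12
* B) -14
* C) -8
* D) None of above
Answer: D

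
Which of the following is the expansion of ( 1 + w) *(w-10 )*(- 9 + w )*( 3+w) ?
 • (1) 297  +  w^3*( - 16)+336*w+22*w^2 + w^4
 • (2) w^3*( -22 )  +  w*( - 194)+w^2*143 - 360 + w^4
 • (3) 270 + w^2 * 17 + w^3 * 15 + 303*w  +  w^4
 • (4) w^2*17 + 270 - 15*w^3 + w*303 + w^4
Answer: 4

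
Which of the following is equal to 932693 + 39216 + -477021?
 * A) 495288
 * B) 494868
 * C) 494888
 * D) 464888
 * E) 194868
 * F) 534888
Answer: C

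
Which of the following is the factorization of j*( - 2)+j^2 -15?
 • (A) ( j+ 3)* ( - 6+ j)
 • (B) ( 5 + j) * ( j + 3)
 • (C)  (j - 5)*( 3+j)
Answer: C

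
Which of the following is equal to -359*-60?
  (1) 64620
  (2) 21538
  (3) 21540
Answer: 3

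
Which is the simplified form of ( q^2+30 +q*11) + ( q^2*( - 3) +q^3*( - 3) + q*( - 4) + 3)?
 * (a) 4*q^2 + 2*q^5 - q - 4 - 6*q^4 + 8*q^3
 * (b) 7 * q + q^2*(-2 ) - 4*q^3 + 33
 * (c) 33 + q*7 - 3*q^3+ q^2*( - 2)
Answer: c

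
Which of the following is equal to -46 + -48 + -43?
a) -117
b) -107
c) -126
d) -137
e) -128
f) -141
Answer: d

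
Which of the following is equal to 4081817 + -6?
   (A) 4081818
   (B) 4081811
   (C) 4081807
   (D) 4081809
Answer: B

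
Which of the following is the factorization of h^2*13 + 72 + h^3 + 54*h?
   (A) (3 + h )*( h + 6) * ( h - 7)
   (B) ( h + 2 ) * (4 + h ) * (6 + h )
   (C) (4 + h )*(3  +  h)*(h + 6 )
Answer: C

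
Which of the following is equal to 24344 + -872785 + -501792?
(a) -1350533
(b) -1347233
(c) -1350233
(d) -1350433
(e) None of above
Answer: c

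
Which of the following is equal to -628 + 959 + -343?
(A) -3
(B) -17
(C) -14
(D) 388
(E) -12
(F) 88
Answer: E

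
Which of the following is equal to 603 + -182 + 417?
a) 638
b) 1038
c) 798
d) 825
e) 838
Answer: e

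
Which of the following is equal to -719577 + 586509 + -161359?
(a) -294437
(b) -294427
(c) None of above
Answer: b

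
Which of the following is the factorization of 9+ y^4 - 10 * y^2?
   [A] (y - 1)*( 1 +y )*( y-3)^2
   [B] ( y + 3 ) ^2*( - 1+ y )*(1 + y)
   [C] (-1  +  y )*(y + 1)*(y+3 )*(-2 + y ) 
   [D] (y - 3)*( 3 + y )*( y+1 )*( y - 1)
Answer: D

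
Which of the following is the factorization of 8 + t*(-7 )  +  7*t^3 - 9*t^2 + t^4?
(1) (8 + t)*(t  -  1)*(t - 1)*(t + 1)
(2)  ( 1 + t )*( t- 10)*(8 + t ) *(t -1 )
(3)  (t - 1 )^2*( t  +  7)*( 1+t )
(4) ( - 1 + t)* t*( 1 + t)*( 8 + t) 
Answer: 1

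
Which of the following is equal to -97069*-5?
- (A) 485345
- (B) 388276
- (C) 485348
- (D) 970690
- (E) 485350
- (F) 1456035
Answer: A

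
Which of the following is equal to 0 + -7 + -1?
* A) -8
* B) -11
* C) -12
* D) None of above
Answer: A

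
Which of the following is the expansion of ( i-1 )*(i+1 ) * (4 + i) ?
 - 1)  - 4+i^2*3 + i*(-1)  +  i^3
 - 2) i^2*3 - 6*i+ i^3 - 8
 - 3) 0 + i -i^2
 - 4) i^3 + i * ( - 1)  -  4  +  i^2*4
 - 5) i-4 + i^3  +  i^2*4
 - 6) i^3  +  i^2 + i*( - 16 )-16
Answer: 4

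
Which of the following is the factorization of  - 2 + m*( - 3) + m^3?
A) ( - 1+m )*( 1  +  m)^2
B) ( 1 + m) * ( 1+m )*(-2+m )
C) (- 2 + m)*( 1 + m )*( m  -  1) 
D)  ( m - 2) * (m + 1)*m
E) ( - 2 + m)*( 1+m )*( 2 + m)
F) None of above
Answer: B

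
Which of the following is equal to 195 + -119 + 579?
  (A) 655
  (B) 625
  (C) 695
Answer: A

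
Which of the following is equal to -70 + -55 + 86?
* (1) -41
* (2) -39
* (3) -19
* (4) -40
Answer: 2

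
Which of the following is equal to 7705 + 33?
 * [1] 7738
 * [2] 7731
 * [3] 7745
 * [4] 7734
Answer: 1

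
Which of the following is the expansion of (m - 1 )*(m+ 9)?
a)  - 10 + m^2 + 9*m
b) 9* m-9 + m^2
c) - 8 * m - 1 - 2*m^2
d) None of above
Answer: d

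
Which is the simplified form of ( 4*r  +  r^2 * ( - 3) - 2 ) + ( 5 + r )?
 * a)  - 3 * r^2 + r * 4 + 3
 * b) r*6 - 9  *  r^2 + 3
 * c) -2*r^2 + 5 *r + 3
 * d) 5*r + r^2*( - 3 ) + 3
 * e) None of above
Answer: d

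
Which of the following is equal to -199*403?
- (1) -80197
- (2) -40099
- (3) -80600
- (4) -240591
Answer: 1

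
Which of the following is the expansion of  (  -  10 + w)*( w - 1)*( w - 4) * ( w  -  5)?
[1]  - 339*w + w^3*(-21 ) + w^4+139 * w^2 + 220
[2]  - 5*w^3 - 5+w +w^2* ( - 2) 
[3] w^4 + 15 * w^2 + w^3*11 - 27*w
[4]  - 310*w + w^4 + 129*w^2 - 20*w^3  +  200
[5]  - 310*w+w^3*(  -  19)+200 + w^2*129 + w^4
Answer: 4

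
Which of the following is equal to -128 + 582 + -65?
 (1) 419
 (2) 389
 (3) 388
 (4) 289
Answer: 2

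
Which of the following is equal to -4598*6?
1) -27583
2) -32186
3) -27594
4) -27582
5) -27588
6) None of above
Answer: 5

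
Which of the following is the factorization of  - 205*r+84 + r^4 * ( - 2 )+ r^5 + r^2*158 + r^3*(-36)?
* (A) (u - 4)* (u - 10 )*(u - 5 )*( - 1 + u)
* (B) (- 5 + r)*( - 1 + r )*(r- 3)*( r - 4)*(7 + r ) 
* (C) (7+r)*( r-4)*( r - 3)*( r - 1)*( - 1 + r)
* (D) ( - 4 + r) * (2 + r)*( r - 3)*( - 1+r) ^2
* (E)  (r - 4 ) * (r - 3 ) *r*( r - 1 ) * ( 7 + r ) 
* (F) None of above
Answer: C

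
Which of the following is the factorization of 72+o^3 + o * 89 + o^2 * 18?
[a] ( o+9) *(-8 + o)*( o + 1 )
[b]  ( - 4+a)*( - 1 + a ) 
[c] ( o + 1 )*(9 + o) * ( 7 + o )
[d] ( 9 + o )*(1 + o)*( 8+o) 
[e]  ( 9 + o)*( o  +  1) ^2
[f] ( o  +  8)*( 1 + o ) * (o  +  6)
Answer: d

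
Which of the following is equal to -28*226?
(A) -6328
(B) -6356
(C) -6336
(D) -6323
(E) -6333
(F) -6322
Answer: A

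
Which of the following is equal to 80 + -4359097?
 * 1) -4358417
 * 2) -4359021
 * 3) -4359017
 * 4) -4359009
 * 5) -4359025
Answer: 3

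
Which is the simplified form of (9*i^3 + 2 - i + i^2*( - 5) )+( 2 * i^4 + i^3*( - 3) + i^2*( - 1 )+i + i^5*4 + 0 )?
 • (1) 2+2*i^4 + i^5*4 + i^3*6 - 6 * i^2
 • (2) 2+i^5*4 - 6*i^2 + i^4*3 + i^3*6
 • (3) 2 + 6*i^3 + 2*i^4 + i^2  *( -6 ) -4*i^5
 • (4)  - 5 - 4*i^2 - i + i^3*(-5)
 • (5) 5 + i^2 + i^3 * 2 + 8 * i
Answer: 1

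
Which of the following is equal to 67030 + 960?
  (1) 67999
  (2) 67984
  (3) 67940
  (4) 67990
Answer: 4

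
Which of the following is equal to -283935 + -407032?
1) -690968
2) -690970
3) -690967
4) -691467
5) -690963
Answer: 3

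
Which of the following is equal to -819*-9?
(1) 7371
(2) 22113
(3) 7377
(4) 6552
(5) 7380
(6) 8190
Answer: 1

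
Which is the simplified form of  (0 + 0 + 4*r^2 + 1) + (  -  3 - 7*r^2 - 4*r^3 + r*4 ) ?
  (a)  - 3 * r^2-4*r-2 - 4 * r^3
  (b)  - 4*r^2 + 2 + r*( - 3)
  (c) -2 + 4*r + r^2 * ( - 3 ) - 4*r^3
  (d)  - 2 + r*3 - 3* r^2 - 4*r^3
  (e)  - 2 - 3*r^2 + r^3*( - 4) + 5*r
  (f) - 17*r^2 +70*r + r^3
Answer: c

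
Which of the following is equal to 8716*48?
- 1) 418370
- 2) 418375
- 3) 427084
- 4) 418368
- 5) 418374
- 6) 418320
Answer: 4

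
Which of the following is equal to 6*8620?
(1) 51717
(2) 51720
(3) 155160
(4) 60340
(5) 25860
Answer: 2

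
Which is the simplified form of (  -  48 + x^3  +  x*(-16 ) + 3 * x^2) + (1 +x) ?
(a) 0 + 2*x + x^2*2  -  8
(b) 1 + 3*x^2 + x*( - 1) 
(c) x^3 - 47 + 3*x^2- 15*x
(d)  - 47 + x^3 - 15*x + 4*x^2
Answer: c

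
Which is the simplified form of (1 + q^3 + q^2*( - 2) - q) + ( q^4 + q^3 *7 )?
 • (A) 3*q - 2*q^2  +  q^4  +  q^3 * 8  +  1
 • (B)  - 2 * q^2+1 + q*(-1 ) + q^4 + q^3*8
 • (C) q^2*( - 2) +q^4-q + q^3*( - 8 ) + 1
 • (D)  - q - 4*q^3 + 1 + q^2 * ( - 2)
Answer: B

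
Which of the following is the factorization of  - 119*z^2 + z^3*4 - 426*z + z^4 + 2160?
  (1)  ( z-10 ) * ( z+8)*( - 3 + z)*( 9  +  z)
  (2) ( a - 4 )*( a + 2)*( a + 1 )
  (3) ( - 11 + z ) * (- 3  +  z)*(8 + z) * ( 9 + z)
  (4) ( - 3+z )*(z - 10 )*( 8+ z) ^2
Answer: 1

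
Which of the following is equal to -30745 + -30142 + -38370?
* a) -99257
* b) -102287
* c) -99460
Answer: a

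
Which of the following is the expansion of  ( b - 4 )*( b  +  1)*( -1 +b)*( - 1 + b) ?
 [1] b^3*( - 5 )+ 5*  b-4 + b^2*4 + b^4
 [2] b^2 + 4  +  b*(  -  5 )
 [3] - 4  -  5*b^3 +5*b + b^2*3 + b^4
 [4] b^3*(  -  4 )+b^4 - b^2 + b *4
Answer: 3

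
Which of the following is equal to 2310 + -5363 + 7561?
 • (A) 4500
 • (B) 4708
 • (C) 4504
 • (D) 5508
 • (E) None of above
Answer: E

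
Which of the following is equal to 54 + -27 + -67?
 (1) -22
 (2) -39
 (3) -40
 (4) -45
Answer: 3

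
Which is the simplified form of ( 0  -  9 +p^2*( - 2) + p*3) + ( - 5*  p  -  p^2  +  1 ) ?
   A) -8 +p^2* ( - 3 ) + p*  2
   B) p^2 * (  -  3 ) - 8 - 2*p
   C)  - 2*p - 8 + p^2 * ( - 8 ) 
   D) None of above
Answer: B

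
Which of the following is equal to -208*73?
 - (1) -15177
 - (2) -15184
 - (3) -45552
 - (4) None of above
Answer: 2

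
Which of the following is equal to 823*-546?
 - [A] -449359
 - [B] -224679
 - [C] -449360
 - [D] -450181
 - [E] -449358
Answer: E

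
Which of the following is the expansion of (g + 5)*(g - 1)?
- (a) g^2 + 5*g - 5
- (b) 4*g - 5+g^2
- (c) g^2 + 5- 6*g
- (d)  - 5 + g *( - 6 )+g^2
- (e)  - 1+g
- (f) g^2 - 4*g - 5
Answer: b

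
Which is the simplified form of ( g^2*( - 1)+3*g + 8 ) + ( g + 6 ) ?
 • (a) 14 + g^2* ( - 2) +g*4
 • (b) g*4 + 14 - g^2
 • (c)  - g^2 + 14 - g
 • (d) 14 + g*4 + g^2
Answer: b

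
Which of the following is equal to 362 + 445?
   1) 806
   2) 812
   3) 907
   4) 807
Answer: 4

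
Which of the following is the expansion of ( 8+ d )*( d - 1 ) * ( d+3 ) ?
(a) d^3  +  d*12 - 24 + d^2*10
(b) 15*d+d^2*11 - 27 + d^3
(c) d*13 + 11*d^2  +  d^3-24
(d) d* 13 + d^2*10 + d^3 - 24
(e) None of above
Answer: d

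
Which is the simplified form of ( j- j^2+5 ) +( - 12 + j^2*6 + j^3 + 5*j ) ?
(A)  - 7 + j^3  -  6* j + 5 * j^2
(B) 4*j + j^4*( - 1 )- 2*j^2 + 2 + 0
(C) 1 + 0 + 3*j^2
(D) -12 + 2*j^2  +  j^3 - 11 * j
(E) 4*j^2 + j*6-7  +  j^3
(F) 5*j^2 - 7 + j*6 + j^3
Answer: F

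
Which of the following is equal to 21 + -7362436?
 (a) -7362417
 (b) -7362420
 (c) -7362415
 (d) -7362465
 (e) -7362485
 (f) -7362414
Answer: c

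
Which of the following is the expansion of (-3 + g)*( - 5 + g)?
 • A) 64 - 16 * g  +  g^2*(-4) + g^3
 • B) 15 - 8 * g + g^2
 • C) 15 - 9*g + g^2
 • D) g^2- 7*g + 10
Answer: B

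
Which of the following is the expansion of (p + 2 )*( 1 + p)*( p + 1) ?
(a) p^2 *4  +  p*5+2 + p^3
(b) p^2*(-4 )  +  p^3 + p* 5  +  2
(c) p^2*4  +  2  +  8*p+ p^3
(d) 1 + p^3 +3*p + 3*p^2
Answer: a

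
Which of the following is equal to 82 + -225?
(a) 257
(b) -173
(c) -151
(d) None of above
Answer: d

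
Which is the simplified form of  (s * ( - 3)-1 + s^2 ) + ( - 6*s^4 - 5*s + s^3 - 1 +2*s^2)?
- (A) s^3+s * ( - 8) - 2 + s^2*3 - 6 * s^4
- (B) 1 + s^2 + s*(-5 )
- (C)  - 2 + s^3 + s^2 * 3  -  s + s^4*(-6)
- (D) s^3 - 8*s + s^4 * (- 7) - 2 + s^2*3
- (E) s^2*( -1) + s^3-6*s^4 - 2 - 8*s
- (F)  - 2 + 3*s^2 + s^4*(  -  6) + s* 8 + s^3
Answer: A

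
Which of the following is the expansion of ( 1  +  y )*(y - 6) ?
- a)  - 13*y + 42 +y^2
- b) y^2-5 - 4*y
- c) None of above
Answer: c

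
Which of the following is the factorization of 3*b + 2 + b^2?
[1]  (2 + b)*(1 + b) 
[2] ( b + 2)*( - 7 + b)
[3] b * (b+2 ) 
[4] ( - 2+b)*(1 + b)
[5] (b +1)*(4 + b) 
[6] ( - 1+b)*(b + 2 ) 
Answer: 1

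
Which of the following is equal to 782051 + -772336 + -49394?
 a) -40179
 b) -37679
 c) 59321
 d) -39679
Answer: d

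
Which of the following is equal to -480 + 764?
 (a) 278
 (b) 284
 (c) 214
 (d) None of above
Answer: b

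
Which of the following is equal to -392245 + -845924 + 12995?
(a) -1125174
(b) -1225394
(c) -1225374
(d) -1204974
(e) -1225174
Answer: e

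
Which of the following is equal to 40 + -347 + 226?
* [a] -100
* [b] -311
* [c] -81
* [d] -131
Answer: c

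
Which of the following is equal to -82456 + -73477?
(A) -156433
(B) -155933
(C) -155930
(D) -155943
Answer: B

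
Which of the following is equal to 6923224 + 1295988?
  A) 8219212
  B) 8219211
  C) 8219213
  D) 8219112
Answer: A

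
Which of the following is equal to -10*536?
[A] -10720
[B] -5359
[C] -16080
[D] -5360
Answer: D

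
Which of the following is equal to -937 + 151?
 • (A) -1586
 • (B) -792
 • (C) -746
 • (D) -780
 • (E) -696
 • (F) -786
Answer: F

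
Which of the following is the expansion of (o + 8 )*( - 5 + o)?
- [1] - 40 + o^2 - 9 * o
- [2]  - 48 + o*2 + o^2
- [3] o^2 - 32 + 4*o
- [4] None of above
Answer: 4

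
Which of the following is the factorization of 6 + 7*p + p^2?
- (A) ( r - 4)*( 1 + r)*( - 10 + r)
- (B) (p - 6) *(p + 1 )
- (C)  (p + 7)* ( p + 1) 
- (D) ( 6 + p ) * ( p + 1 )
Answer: D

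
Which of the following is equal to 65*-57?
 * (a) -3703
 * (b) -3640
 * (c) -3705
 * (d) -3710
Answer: c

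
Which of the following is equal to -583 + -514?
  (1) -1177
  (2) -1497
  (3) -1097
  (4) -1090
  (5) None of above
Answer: 3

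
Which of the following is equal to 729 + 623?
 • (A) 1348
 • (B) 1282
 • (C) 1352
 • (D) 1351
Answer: C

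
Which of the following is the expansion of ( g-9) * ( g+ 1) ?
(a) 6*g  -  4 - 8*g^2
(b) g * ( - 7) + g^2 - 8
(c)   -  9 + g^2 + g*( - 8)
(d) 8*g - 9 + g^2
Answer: c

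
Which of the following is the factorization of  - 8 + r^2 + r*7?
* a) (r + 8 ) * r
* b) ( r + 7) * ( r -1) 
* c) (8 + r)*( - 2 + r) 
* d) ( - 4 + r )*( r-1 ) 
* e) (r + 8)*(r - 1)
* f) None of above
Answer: e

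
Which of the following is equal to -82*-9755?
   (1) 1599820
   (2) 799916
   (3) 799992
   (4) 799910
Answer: 4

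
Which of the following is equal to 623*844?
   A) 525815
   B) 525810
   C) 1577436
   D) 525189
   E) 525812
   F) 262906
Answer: E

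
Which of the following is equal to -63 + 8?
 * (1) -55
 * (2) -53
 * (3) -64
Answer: 1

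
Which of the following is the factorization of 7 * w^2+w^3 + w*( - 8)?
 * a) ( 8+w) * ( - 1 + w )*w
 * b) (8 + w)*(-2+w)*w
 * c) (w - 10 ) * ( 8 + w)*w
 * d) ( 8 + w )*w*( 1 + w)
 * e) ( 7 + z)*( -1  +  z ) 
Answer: a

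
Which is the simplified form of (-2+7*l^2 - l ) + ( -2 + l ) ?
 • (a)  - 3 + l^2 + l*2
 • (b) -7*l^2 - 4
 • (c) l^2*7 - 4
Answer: c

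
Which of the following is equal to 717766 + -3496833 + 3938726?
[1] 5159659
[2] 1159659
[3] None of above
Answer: 2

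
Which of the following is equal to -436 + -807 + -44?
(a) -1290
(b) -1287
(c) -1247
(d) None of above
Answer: b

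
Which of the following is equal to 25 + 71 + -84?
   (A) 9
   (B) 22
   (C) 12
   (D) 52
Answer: C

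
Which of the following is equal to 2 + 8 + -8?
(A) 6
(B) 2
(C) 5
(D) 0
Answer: B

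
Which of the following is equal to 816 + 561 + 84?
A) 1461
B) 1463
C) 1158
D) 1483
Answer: A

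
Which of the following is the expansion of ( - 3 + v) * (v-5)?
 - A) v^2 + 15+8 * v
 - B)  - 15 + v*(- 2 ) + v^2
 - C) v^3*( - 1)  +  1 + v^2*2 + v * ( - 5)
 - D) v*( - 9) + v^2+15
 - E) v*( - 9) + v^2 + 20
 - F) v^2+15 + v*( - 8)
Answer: F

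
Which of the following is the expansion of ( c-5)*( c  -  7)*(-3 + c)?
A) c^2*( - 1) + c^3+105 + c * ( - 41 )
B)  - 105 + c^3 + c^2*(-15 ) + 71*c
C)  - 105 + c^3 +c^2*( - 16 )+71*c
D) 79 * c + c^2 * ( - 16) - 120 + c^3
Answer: B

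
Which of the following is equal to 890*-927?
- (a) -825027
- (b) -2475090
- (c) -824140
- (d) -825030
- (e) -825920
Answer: d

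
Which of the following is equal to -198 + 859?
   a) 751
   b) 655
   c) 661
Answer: c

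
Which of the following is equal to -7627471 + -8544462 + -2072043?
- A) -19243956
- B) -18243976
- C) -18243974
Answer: B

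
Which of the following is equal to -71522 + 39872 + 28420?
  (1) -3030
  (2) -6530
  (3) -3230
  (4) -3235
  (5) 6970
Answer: 3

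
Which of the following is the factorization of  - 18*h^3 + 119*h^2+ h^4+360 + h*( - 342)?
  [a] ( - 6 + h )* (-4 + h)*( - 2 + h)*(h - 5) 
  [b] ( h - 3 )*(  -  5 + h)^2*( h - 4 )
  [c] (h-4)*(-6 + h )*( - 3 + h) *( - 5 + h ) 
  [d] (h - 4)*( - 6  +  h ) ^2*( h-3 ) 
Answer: c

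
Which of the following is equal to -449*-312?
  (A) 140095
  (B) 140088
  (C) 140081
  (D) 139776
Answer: B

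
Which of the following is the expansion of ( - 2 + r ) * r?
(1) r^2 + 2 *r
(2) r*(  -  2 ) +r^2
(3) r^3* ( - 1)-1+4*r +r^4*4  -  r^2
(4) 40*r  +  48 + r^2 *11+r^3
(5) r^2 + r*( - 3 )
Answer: 2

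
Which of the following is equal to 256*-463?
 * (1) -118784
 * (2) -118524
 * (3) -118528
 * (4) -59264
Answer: 3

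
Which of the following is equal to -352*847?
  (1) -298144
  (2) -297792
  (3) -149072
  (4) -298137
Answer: 1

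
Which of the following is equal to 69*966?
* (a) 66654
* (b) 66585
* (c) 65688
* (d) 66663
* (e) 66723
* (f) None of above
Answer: a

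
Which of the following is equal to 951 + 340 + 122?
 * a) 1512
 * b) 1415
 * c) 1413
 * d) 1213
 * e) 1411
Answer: c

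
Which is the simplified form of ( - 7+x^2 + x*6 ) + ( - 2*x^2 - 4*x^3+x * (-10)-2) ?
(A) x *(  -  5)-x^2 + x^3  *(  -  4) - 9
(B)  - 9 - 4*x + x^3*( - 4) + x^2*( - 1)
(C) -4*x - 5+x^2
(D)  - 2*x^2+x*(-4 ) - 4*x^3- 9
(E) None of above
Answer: B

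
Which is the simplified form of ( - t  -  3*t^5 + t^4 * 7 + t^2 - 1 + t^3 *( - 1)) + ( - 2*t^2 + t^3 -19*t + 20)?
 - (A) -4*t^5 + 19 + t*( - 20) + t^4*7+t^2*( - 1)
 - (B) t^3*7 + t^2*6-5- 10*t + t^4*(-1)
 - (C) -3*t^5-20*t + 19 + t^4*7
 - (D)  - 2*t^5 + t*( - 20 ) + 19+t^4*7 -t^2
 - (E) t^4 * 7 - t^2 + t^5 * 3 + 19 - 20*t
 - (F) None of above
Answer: F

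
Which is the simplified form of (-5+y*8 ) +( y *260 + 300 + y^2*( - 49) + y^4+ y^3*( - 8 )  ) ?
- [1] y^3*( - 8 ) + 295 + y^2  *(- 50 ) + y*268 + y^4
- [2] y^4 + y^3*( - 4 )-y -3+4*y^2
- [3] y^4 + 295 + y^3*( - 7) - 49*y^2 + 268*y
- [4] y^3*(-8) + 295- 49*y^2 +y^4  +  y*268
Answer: 4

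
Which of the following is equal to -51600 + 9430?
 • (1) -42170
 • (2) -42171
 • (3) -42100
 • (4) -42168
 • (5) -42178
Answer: 1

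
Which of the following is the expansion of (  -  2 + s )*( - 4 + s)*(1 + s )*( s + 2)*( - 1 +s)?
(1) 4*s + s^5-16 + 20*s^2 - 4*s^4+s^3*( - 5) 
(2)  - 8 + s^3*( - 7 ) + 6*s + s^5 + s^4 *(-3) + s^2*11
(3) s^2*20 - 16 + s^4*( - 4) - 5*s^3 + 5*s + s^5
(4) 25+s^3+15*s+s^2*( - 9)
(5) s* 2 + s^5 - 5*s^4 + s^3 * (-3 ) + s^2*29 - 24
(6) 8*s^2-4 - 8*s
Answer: 1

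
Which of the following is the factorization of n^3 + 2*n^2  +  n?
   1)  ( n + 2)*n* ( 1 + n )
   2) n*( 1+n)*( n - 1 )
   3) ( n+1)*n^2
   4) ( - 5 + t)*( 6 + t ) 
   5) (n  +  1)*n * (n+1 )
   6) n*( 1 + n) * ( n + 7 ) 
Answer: 5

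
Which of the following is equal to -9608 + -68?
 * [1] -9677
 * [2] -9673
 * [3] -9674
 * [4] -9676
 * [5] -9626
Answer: 4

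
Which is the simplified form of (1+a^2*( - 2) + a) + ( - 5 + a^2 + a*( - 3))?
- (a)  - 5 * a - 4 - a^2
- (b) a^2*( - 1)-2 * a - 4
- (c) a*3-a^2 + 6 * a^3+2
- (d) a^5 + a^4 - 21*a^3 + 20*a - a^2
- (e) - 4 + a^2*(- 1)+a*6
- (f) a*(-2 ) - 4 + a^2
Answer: b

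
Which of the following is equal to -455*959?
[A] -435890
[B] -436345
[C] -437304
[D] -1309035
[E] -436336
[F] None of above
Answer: B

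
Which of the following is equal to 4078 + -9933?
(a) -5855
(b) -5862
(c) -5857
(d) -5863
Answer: a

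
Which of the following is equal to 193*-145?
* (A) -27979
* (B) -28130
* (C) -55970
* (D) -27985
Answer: D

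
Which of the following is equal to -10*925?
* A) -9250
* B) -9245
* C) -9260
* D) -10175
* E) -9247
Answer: A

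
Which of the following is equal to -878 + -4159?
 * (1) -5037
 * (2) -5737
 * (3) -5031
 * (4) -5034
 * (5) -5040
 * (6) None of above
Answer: 1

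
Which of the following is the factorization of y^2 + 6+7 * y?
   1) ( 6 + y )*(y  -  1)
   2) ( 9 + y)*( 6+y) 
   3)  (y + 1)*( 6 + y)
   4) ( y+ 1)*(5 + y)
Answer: 3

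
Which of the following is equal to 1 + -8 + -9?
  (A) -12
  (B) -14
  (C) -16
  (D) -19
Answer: C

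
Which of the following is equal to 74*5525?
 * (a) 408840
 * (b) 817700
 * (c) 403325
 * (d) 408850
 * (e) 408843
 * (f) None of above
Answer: d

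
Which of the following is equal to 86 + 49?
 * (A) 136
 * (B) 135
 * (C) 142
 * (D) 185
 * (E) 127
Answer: B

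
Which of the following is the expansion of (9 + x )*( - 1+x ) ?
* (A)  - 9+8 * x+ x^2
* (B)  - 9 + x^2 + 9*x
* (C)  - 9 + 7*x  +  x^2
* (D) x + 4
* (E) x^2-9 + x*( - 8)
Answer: A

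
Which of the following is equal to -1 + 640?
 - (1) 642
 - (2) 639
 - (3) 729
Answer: 2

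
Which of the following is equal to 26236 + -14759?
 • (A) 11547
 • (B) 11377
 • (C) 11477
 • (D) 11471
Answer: C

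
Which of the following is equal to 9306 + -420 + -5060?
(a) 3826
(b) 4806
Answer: a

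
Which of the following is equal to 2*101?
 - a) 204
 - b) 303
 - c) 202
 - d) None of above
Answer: c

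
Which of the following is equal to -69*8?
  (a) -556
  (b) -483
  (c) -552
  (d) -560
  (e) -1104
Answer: c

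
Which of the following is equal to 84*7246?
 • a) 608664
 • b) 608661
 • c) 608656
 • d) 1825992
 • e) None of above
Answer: a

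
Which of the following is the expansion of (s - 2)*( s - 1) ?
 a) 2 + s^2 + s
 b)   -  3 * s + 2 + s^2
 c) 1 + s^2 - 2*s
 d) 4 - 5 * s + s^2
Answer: b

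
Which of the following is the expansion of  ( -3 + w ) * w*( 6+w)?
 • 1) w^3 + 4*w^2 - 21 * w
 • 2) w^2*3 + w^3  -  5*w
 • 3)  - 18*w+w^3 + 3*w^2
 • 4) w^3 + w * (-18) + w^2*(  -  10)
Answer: 3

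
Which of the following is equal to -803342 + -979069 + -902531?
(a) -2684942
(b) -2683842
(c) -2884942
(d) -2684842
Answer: a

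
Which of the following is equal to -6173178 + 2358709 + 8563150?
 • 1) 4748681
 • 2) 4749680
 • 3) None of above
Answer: 1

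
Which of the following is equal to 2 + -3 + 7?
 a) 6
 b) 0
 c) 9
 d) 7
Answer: a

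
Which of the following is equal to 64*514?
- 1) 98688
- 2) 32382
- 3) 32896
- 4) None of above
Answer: 3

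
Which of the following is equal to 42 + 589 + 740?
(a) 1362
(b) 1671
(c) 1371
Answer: c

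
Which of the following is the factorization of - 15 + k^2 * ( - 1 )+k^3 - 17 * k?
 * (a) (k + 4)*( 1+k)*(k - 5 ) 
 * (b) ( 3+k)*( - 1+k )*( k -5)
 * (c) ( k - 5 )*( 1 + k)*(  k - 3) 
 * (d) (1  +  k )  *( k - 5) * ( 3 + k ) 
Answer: d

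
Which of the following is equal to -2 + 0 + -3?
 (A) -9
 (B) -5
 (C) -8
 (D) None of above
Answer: B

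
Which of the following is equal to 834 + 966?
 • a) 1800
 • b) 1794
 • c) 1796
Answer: a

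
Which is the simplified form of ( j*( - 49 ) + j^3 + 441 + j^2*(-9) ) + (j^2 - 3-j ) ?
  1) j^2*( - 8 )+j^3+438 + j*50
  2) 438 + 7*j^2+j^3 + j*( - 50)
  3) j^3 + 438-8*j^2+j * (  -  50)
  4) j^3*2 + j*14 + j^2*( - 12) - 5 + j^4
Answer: 3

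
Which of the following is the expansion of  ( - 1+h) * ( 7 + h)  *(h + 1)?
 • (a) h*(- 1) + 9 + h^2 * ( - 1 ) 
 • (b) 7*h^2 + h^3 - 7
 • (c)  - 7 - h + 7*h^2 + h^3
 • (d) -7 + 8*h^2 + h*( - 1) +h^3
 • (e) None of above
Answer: c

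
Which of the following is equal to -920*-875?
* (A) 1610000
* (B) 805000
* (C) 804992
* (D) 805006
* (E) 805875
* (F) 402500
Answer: B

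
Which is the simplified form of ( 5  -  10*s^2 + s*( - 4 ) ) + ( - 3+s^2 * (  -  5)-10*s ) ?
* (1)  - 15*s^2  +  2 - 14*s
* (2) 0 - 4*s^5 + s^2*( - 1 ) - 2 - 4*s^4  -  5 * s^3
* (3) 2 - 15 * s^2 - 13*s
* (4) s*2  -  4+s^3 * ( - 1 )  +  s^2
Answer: 1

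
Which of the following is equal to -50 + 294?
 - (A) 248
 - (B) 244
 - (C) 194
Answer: B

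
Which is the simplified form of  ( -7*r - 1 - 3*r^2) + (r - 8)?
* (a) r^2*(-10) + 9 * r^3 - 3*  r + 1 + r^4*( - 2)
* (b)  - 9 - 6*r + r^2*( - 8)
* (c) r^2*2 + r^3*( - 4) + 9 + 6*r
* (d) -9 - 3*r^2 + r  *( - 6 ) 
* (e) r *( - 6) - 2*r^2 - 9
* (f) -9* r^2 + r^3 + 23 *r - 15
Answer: d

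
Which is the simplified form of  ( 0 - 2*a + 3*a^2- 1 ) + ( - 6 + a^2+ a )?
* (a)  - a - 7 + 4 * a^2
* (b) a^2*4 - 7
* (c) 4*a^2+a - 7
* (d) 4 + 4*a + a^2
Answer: a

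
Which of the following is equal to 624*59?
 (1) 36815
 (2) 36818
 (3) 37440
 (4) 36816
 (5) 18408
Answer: 4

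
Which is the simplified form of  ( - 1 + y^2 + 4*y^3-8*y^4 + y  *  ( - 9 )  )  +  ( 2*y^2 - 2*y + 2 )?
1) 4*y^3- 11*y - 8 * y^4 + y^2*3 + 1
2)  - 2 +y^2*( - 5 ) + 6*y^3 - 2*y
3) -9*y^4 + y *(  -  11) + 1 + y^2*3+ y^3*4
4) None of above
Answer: 1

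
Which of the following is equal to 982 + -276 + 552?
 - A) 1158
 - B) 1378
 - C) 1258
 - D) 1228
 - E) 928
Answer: C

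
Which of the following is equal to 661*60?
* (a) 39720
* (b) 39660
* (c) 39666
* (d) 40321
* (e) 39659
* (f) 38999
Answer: b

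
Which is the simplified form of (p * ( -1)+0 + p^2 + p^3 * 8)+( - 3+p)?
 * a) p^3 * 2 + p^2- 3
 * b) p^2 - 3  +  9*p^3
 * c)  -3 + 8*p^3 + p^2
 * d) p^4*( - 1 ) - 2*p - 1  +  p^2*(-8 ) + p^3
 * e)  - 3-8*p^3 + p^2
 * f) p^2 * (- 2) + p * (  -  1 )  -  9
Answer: c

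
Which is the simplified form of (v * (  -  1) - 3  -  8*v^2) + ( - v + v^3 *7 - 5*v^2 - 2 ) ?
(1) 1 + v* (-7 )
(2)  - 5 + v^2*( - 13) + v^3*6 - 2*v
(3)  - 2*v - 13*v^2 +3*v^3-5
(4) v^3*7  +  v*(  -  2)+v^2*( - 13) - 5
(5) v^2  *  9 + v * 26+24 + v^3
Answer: 4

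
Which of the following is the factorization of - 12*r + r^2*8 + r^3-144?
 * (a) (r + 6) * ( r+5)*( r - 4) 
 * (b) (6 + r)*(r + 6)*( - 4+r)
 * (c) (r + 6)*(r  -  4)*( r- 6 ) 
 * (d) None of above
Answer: b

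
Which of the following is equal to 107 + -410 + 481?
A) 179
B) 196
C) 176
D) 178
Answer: D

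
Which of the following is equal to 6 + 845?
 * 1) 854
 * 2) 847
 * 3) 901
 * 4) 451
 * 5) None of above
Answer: 5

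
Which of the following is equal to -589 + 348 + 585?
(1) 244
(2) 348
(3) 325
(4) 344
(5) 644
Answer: 4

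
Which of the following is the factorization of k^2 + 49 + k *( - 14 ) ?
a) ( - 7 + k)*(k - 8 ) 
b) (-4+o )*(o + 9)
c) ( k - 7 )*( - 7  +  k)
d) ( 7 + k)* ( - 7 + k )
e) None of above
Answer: c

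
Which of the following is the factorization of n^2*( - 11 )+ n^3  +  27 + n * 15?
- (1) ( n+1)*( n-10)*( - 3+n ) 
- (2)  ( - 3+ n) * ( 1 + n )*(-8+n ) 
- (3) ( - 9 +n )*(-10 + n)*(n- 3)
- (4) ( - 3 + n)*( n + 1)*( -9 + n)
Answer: 4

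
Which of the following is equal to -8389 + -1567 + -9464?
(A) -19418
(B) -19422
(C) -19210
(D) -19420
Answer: D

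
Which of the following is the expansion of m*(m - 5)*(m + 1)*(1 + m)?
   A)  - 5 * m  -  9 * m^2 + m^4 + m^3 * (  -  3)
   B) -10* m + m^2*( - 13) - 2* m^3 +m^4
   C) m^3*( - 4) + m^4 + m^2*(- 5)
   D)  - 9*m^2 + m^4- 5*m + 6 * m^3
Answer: A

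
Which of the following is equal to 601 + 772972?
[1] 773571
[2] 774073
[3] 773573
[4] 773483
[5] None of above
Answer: 3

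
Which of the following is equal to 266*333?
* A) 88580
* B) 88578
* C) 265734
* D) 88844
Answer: B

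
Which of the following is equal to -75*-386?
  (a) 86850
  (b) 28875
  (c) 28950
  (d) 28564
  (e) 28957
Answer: c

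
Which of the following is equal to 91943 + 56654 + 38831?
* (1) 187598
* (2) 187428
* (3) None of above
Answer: 2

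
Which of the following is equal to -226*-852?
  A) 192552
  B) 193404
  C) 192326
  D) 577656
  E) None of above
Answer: A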